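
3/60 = 1/20 = 0.05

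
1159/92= 12 + 55/92 = 12.60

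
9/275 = 9/275 = 0.03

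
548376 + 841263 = 1389639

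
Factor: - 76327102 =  - 2^1*53^1*223^1 * 3229^1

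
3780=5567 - 1787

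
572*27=15444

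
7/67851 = 1/9693= 0.00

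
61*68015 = 4148915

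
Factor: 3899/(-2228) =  -7/4 = - 2^(-2 ) * 7^1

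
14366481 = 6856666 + 7509815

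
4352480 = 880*4946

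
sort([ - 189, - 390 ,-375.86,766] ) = [ - 390, - 375.86, - 189 , 766 ]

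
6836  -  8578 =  - 1742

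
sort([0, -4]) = [ - 4,0]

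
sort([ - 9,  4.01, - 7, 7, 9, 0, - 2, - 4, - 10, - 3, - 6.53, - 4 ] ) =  [ - 10, - 9,-7, - 6.53, - 4, - 4, - 3, - 2, 0, 4.01, 7, 9] 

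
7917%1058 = 511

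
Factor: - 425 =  - 5^2*17^1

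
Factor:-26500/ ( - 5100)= 3^(-1 )*5^1*17^(- 1)*53^1 = 265/51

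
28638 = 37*774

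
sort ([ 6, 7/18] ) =[ 7/18,6]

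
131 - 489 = -358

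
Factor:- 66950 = - 2^1*5^2*13^1 *103^1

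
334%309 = 25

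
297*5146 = 1528362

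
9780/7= 9780/7 = 1397.14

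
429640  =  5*85928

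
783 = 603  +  180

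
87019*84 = 7309596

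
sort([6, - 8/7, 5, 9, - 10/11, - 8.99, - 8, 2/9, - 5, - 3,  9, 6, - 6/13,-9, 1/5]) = [- 9, - 8.99, - 8,-5, - 3, - 8/7, - 10/11, - 6/13,  1/5, 2/9, 5,6, 6, 9,9 ] 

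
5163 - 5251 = - 88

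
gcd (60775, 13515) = 85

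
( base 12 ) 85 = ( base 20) 51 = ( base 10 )101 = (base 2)1100101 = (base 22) 4d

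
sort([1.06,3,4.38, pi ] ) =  [1.06,3, pi , 4.38 ] 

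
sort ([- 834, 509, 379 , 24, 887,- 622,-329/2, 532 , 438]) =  [-834, - 622,-329/2, 24, 379, 438 , 509 , 532, 887]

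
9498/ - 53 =-9498/53 = - 179.21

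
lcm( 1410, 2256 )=11280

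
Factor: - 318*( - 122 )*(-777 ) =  - 30144492=- 2^2*3^2*7^1 * 37^1*53^1*61^1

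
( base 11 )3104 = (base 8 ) 10026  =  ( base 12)2472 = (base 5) 112433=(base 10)4118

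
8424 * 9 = 75816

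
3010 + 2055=5065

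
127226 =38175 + 89051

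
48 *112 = 5376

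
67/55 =67/55 = 1.22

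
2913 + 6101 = 9014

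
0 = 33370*0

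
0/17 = 0 =0.00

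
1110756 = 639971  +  470785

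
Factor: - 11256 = - 2^3*3^1 * 7^1*67^1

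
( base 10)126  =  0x7E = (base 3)11200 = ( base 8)176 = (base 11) 105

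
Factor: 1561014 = 2^1 * 3^2*7^1*13^1 * 953^1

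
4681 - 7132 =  - 2451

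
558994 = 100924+458070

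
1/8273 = 1/8273 = 0.00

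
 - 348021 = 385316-733337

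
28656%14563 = 14093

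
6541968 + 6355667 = 12897635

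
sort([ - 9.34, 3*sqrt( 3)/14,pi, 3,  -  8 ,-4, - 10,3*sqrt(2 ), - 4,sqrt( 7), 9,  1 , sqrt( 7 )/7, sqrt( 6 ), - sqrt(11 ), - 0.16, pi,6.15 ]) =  [ - 10 , - 9.34,  -  8,-4, - 4, - sqrt (11 ), - 0.16, 3* sqrt( 3)/14,  sqrt(7) /7, 1, sqrt( 6 ),sqrt( 7 ), 3, pi, pi,3* sqrt(2), 6.15, 9]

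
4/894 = 2/447 = 0.00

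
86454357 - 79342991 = 7111366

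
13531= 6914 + 6617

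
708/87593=708/87593 = 0.01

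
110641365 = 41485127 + 69156238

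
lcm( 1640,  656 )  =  3280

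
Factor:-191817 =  - 3^2 * 21313^1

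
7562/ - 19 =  - 398/1 = - 398.00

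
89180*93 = 8293740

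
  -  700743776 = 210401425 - 911145201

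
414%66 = 18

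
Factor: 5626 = 2^1* 29^1* 97^1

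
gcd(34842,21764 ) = 2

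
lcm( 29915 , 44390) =1376090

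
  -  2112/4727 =  -  1+2615/4727 = - 0.45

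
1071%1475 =1071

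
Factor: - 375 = -3^1*5^3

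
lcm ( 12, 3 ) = 12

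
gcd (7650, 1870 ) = 170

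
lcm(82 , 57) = 4674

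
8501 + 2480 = 10981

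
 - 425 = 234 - 659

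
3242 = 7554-4312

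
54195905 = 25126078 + 29069827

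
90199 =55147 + 35052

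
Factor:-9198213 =-3^1 * 3066071^1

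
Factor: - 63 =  - 3^2 *7^1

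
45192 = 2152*21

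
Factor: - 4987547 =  - 67^1 * 74441^1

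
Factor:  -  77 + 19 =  - 58 = - 2^1 * 29^1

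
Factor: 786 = 2^1*3^1*131^1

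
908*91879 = 83426132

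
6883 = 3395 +3488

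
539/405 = 539/405 = 1.33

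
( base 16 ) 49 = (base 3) 2201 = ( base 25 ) 2N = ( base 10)73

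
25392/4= 6348 = 6348.00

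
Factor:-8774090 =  - 2^1*5^1*13^1  *  67493^1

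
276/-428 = - 1 + 38/107 = -0.64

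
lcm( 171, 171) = 171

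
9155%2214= 299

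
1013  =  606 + 407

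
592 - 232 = 360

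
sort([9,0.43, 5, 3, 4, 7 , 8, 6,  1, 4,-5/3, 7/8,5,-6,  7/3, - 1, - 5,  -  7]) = [-7, - 6, -5, - 5/3,  -  1, 0.43,7/8, 1 , 7/3,3, 4, 4 , 5, 5,6 , 7, 8,9 ] 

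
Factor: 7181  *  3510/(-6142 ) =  - 3^3*5^1*13^1*37^( - 1 )*43^1*83^( - 1) *167^1 = -12602655/3071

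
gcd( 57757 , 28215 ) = 1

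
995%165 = 5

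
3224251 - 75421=3148830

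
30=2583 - 2553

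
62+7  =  69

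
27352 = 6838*4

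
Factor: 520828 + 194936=2^2*3^1*7^1*8521^1 =715764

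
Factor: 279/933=93/311=3^1 * 31^1*311^ ( - 1)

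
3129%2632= 497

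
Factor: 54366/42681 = 442/347 = 2^1*13^1*17^1*347^( - 1 ) 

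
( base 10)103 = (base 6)251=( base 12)87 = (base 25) 43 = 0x67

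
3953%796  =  769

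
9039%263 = 97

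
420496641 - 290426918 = 130069723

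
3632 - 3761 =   -  129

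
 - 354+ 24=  - 330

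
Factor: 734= 2^1*367^1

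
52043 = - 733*( - 71 ) 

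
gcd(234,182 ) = 26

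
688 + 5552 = 6240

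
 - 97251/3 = - 32417 = -  32417.00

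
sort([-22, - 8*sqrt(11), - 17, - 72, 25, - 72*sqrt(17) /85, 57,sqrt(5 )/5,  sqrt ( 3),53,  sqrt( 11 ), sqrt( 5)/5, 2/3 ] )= [  -  72, - 8*sqrt ( 11 ), - 22, - 17, - 72*sqrt ( 17)/85, sqrt( 5 )/5, sqrt( 5)/5, 2/3,  sqrt ( 3), sqrt( 11), 25 , 53,57]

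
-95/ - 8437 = 95/8437 = 0.01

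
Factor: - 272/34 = -8 = - 2^3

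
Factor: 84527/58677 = 3^( -1 )*181^1*467^1*19559^ (-1)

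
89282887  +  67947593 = 157230480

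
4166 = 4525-359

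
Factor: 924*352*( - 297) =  - 96598656 = -  2^7*3^4*7^1*11^3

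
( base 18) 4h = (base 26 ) 3b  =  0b1011001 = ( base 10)89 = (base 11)81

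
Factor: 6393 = 3^1 * 2131^1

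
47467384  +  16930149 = 64397533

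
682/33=20 +2/3  =  20.67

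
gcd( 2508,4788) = 228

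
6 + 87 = 93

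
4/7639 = 4/7639 =0.00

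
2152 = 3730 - 1578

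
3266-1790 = 1476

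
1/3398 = 1/3398 = 0.00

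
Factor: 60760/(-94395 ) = -56/87 = -2^3*3^(  -  1)*7^1*29^ (-1 ) 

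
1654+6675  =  8329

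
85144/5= 85144/5 = 17028.80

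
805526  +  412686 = 1218212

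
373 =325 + 48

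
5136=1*5136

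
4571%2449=2122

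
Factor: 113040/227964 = 2^2*3^1*5^1*11^( - 2 )=60/121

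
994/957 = 994/957 = 1.04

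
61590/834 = 73 + 118/139  =  73.85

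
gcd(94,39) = 1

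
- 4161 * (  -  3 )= 12483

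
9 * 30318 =272862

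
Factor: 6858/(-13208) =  - 2^( - 2) * 3^3*13^( - 1)= - 27/52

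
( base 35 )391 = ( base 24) 6M7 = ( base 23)7CC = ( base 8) 7627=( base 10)3991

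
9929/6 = 1654 + 5/6 = 1654.83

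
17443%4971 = 2530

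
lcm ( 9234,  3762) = 101574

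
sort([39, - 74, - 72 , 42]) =[ - 74, - 72, 39, 42] 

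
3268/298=10+144/149 = 10.97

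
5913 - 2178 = 3735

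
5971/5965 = 1 + 6/5965 = 1.00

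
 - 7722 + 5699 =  - 2023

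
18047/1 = 18047 = 18047.00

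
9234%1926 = 1530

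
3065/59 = 51 + 56/59 = 51.95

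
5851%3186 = 2665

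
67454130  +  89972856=157426986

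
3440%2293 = 1147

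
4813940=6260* 769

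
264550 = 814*325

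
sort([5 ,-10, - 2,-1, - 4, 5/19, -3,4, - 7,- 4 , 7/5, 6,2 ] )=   [ - 10, - 7, - 4, - 4, - 3,-2, - 1, 5/19, 7/5,2,4, 5,6]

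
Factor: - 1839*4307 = - 7920573 =-3^1  *  59^1*73^1*613^1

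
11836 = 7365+4471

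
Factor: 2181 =3^1 * 727^1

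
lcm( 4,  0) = 0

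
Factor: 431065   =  5^1*73^1 *1181^1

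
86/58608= 43/29304 =0.00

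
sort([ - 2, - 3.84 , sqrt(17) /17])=[ - 3.84, - 2,  sqrt(17)/17] 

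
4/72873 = 4/72873= 0.00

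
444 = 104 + 340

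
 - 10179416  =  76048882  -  86228298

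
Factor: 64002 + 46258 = 110260 = 2^2*5^1*37^1*149^1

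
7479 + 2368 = 9847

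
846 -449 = 397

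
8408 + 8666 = 17074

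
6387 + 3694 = 10081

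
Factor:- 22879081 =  - 103^1*222127^1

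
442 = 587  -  145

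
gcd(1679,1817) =23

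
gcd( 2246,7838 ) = 2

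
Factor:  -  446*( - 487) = 217202 = 2^1*  223^1  *  487^1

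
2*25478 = 50956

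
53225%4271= 1973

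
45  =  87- 42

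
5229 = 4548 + 681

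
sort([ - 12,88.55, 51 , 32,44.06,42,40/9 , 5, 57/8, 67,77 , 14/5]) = [ - 12, 14/5, 40/9,5,57/8,32,42,  44.06, 51,67,77,88.55]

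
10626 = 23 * 462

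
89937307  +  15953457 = 105890764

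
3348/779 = 3348/779 = 4.30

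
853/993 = 853/993 = 0.86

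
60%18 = 6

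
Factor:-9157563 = -3^3*19^1*17851^1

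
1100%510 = 80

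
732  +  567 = 1299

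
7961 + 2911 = 10872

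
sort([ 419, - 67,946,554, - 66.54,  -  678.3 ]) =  [ - 678.3 ,  -  67,-66.54,419,554,946 ]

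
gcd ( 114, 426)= 6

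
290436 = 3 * 96812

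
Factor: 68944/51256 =8618/6407 = 2^1*31^1*43^( - 1)*139^1*149^ ( - 1)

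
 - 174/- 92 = 87/46 = 1.89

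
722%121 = 117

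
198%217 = 198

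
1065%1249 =1065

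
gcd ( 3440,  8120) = 40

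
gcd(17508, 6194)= 2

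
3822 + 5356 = 9178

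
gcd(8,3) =1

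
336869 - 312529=24340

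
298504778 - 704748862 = - 406244084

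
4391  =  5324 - 933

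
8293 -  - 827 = 9120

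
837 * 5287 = 4425219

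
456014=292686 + 163328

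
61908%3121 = 2609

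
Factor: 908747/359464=991/392 =2^(- 3)* 7^( - 2 )*991^1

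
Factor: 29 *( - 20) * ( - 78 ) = 2^3 * 3^1*5^1 *13^1*29^1 = 45240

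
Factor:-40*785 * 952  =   - 2^6*5^2*7^1*17^1*157^1 = - 29892800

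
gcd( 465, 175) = 5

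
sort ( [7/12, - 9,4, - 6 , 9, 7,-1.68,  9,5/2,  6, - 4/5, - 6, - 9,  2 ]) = [ - 9 , - 9, - 6,  -  6,- 1.68,  -  4/5 , 7/12,2, 5/2,4, 6,  7,9,9] 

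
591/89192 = 591/89192 = 0.01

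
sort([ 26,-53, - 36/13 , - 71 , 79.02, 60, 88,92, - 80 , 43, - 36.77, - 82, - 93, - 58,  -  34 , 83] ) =[ - 93, - 82 ,- 80,-71 ,-58, - 53, - 36.77,-34, - 36/13,26, 43, 60 , 79.02 , 83,  88, 92 ]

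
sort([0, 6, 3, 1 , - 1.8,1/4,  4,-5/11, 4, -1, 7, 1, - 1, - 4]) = [ - 4, - 1.8 , - 1, - 1,-5/11,0, 1/4, 1, 1 , 3, 4,4,6,7] 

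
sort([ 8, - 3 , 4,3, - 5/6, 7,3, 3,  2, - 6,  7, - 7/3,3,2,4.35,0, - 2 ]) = [ - 6, - 3,  -  7/3, - 2, - 5/6,0,2,2, 3, 3, 3,  3,4,4.35, 7,7,  8 ]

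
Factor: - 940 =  - 2^2*5^1*47^1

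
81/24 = 27/8=3.38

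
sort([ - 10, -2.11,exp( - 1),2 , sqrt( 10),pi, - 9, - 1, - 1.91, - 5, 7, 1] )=[-10, - 9, - 5, - 2.11,  -  1.91, - 1, exp( - 1 ), 1, 2,pi,sqrt( 10 ), 7 ] 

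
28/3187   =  28/3187 = 0.01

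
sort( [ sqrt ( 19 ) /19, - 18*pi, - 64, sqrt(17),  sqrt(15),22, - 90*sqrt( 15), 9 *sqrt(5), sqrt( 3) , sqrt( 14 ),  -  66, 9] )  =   [-90*sqrt(15 ), - 66,-64,  -  18*pi , sqrt(19 ) /19,  sqrt (3), sqrt( 14),sqrt(15 ),sqrt(17 ),9, 9*sqrt( 5 ), 22 ]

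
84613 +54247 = 138860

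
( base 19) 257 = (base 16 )338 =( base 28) 11c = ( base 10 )824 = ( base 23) 1CJ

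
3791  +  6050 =9841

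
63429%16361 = 14346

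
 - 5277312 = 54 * ( - 97728)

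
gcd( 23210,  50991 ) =1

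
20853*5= 104265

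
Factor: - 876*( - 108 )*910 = 2^5*3^4 * 5^1*7^1*13^1*73^1 = 86093280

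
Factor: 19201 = 7^1*13^1*211^1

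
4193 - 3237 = 956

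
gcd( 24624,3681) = 9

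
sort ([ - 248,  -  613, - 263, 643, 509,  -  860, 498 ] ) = [ - 860, - 613, - 263, - 248,498,509, 643]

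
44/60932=11/15233   =  0.00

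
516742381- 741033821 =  -224291440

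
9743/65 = 149+58/65 =149.89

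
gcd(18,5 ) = 1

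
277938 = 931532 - 653594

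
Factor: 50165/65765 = 7^( - 1) * 79^1 *127^1 * 1879^( - 1 ) = 10033/13153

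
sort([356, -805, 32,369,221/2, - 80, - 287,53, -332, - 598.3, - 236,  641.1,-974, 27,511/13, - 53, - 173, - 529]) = [ - 974, - 805, - 598.3, - 529, - 332, - 287, - 236 , - 173,  -  80 , - 53, 27,32,511/13 , 53,221/2,356, 369 , 641.1]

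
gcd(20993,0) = 20993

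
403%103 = 94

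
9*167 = 1503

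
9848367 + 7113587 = 16961954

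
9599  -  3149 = 6450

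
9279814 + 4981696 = 14261510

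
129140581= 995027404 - 865886823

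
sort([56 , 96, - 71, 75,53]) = [ - 71,53, 56,75,96] 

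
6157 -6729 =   -  572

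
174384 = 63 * 2768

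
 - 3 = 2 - 5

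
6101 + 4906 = 11007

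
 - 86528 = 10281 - 96809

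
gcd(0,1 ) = 1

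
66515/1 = 66515  =  66515.00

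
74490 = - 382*( - 195) 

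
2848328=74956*38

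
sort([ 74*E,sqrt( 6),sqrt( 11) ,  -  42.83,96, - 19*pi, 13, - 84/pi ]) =[ - 19*pi, - 42.83, - 84/pi,  sqrt ( 6), sqrt( 11 ), 13, 96,74 * E ]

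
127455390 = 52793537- - 74661853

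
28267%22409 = 5858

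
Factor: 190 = 2^1*5^1*19^1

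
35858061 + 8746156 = 44604217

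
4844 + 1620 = 6464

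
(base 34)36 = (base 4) 1230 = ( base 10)108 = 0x6c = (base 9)130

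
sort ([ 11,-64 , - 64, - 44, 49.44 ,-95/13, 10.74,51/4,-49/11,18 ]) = [ - 64, - 64, - 44,-95/13,-49/11, 10.74  ,  11,51/4,18,  49.44]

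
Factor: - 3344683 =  - 23^1*31^1 * 4691^1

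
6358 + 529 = 6887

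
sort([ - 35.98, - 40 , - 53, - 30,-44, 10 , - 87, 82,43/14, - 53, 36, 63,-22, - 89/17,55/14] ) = [ - 87, -53,-53, - 44,  -  40,-35.98, - 30,-22, - 89/17, 43/14,55/14,  10, 36,63,82] 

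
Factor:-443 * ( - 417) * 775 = 3^1 * 5^2 * 31^1*139^1*443^1 = 143166525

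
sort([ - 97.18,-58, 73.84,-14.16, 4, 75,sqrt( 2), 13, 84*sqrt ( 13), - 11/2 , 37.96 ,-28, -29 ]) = [ -97.18,-58,-29,-28, - 14.16,-11/2, sqrt( 2),4, 13  ,  37.96, 73.84,75,84*sqrt( 13) ] 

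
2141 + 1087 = 3228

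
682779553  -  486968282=195811271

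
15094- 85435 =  - 70341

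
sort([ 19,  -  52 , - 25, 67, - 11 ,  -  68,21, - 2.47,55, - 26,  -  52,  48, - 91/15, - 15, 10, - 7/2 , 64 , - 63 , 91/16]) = [ - 68, - 63 , - 52, - 52, - 26,  -  25, - 15, - 11, - 91/15, - 7/2, - 2.47,91/16,10 , 19 , 21 , 48,55, 64,  67 ] 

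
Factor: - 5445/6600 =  - 33/40 =-2^( -3)*3^1*5^( -1 ) * 11^1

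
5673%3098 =2575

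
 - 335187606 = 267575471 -602763077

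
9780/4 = 2445  =  2445.00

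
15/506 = 15/506=0.03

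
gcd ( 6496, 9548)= 28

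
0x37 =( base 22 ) 2b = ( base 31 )1o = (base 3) 2001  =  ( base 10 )55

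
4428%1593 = 1242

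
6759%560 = 39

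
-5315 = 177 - 5492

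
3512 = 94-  - 3418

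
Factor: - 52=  - 2^2*13^1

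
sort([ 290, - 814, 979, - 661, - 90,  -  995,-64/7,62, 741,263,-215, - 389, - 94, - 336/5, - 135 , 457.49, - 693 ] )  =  [ - 995, - 814 ,-693, - 661 , - 389 , - 215, - 135, - 94, - 90, - 336/5 ,  -  64/7, 62,263, 290, 457.49 , 741,  979]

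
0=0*98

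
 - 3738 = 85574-89312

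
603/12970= 603/12970 =0.05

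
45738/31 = 1475 + 13/31 = 1475.42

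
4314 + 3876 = 8190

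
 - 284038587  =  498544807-782583394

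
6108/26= 3054/13 = 234.92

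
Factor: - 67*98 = -6566 = - 2^1 * 7^2*67^1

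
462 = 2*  231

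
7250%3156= 938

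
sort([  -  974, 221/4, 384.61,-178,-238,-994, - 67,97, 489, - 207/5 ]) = [ - 994, - 974, - 238, - 178,  -  67, - 207/5, 221/4, 97,  384.61,  489 ]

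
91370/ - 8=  - 45685/4 =- 11421.25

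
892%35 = 17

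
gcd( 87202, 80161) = 1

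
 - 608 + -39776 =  -40384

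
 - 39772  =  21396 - 61168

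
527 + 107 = 634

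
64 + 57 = 121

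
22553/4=22553/4=5638.25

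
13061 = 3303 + 9758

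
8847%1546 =1117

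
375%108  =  51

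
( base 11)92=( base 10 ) 101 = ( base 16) 65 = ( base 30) 3b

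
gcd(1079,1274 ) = 13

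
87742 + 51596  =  139338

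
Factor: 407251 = 13^1*31327^1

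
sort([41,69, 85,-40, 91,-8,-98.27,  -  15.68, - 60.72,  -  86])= [ - 98.27,-86, - 60.72,-40, - 15.68,  -  8, 41, 69, 85,  91 ]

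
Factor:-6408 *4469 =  - 28637352=-  2^3 *3^2 * 41^1 * 89^1*109^1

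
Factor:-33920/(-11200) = 2^1*5^( - 1) * 7^(  -  1)* 53^1 = 106/35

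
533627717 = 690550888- 156923171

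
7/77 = 1/11 = 0.09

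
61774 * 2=123548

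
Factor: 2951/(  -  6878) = -2^ ( - 1)*13^1*19^(-1 )*181^( - 1)*227^1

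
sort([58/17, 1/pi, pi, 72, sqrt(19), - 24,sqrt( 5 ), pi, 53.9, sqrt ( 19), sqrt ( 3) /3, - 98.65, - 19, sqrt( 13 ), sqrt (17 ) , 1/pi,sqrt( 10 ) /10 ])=[  -  98.65, - 24, - 19, sqrt( 10 ) /10,  1/pi,1/pi, sqrt(3 ) /3, sqrt ( 5 ), pi,pi, 58/17, sqrt( 13), sqrt(17 ),sqrt( 19), sqrt( 19), 53.9, 72]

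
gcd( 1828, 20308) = 4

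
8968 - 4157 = 4811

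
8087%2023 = 2018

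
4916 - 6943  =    -  2027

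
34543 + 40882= 75425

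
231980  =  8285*28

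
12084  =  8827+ 3257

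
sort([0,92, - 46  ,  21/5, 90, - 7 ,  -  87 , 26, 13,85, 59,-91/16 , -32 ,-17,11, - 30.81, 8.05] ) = [-87  , - 46, - 32,-30.81 ,-17, - 7, - 91/16,0 , 21/5,8.05, 11, 13, 26, 59 , 85  ,  90 , 92]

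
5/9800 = 1/1960 = 0.00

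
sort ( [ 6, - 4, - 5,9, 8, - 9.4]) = [ - 9.4, - 5, - 4,6,8, 9 ]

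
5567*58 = 322886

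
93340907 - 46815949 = 46524958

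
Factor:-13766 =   -  2^1 * 6883^1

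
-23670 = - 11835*2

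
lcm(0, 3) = 0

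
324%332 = 324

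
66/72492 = 11/12082= 0.00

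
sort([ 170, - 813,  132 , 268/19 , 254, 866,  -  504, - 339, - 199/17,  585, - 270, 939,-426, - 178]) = [ - 813, - 504, - 426, - 339, - 270 , - 178,-199/17,268/19,  132,170, 254,585,866,  939] 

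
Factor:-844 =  - 2^2*211^1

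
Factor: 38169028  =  2^2*9542257^1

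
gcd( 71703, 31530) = 3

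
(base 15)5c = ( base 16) 57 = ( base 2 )1010111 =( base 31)2P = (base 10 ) 87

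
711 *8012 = 5696532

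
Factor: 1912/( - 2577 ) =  - 2^3*3^( - 1)*239^1*859^(-1 ) 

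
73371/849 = 86 + 119/283= 86.42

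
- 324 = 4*( - 81) 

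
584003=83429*7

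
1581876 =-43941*( -36 )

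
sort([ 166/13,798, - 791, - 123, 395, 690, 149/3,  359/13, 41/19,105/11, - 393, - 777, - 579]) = [ - 791,  -  777, - 579, - 393,  -  123,41/19, 105/11, 166/13, 359/13,  149/3, 395, 690, 798]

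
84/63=1 + 1/3 =1.33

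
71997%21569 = 7290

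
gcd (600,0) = 600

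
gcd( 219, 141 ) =3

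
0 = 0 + 0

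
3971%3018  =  953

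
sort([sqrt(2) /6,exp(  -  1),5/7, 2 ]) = [ sqrt( 2)/6,exp( - 1),5/7,2]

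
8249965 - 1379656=6870309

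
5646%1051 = 391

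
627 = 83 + 544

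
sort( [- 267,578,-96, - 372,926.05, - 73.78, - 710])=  [ - 710, - 372, - 267,-96,-73.78, 578,926.05]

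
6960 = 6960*1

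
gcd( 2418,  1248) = 78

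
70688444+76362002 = 147050446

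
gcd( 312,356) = 4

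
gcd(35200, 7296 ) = 128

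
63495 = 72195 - 8700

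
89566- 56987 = 32579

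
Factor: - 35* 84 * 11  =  -32340 = -2^2*3^1*5^1*7^2 * 11^1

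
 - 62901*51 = -3207951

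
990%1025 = 990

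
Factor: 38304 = 2^5 * 3^2* 7^1*19^1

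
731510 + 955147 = 1686657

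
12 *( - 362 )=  - 4344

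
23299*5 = 116495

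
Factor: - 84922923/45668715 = - 28307641/15222905 = - 5^ ( - 1 )*17^( - 1)* 23^1*79^ ( - 1)*283^1*2267^( - 1 ) * 4349^1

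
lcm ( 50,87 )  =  4350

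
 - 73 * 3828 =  - 279444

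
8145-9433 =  - 1288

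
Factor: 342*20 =2^3*3^2*5^1*19^1=6840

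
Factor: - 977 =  - 977^1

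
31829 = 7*4547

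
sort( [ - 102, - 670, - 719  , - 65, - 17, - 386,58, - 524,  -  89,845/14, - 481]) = [ - 719, - 670,- 524, - 481, - 386, - 102,-89,  -  65,-17,58,  845/14 ] 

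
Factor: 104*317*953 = 2^3*13^1*317^1*953^1=   31418504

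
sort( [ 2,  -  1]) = [ - 1, 2]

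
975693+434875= 1410568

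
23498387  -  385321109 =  - 361822722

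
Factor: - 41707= -179^1 * 233^1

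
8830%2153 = 218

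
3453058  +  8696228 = 12149286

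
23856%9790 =4276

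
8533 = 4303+4230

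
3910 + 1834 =5744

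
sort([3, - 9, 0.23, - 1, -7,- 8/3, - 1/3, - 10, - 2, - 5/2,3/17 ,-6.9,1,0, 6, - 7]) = [ - 10,-9,-7 ,  -  7, - 6.9, - 8/3,-5/2, - 2,-1,  -  1/3,0,3/17,0.23, 1, 3, 6 ]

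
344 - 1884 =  - 1540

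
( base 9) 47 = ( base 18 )27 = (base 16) 2b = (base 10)43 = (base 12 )37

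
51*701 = 35751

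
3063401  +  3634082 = 6697483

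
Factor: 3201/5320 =2^(  -  3)*3^1*5^( - 1 )*7^(  -  1) * 11^1*19^ (  -  1 )*97^1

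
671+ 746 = 1417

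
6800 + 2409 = 9209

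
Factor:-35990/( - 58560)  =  2^( - 5)*3^(  -  1)*59^1 = 59/96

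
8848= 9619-771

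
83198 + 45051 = 128249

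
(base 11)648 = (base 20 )1II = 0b1100001010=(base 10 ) 778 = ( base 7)2161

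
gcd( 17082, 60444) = 1314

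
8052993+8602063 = 16655056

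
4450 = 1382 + 3068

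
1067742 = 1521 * 702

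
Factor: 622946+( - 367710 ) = 255236 = 2^2*63809^1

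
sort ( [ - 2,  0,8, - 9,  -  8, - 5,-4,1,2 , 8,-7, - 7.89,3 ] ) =[ - 9, - 8,-7.89 ,-7, - 5,-4, - 2, 0,1, 2,3,8,  8 ]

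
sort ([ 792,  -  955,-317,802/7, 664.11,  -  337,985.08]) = [ - 955, - 337, - 317, 802/7,664.11, 792, 985.08 ] 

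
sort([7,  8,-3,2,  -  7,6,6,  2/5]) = [ - 7, -3, 2/5,2,6,  6, 7 , 8]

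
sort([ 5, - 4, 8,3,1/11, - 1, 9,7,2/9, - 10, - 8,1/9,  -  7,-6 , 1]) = [ - 10, - 8, - 7, - 6, - 4, - 1 , 1/11,1/9, 2/9, 1, 3,  5,7  ,  8,9] 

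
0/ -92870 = 0/1 = - 0.00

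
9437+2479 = 11916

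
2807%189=161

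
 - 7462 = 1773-9235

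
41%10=1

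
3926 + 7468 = 11394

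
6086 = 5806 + 280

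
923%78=65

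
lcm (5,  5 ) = 5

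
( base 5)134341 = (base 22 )BC8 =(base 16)15DC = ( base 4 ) 1113130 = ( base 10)5596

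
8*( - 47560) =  - 380480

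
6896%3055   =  786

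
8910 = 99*90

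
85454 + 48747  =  134201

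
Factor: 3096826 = 2^1*37^1*41849^1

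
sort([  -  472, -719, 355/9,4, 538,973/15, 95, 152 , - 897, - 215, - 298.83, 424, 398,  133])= [-897,-719, - 472,- 298.83, - 215, 4, 355/9, 973/15,95 , 133, 152, 398, 424, 538]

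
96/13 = 96/13= 7.38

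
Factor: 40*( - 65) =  - 2600 = - 2^3* 5^2*13^1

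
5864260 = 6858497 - 994237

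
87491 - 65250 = 22241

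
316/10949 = 316/10949 = 0.03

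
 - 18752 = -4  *4688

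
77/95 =77/95 = 0.81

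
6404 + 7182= 13586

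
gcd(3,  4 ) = 1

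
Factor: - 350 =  -2^1*5^2*7^1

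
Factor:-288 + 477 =3^3 *7^1 = 189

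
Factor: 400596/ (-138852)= -251/87  =  -  3^( - 1)* 29^(-1)*251^1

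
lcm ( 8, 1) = 8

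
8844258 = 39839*222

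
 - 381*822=-313182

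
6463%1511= 419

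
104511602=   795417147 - 690905545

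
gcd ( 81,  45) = 9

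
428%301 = 127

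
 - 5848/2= - 2924= - 2924.00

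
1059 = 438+621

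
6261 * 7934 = 49674774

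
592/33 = 17 + 31/33=17.94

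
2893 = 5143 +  - 2250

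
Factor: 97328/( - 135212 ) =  - 316/439=-2^2*79^1 *439^(  -  1 ) 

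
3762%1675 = 412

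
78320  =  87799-9479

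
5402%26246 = 5402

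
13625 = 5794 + 7831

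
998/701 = 1 + 297/701 = 1.42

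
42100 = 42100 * 1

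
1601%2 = 1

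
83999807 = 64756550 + 19243257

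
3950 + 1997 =5947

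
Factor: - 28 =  - 2^2 * 7^1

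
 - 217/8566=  - 217/8566 = -  0.03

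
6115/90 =1223/18=67.94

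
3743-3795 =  - 52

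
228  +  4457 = 4685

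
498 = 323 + 175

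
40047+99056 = 139103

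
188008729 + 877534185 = 1065542914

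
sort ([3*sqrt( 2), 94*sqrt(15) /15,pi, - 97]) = [ - 97,pi,3* sqrt (2 ), 94 * sqrt( 15)/15]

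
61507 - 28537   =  32970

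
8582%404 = 98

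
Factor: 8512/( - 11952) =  - 2^2 * 3^( - 2)* 7^1 * 19^1*83^( - 1) = - 532/747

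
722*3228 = 2330616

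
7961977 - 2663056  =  5298921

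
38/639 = 38/639= 0.06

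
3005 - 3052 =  - 47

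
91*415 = 37765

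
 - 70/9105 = - 1 + 1807/1821 = -0.01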